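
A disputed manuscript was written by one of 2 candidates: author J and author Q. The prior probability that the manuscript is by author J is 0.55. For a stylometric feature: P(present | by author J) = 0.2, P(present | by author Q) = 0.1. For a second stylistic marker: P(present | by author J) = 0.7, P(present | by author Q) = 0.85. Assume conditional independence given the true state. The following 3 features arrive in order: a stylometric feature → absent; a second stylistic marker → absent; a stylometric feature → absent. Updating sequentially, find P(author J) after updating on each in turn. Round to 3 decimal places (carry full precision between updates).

Each posterior becomes the prior for the next update.
After a stylometric feature='absent': P(author J) = 0.8·0.5500 / (0.8·0.5500 + 0.9·0.4500) ≈ 0.5207
After a second stylistic marker='absent': P(author J) = 0.3·0.5207 / (0.3·0.5207 + 0.15·0.4793) ≈ 0.6848
After a stylometric feature='absent': P(author J) = 0.8·0.6848 / (0.8·0.6848 + 0.9·0.3152) ≈ 0.6589

0.659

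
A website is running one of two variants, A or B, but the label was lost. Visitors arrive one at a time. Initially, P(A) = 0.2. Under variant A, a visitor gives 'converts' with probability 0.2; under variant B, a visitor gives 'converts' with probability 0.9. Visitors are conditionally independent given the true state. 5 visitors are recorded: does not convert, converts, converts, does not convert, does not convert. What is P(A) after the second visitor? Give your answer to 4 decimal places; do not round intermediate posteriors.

0.3077

After 'does not convert': P(A) = 0.8·0.2000 / (0.8·0.2000 + 0.1·0.8000) ≈ 0.6667
After 'converts': P(A) = 0.2·0.6667 / (0.2·0.6667 + 0.9·0.3333) ≈ 0.3077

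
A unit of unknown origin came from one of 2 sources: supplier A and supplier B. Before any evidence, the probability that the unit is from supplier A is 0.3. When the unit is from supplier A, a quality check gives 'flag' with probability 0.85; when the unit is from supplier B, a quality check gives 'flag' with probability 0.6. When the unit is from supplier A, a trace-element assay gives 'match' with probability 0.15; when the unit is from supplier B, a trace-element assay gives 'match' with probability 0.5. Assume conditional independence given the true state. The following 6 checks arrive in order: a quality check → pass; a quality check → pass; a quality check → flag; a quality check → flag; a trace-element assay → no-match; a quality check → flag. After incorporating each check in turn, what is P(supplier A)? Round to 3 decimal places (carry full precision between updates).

0.226

Apply Bayes' rule sequentially, carrying P(supplier A) forward.
After a quality check='pass': P(supplier A) = 0.15·0.3000 / (0.15·0.3000 + 0.4·0.7000) ≈ 0.1385
After a quality check='pass': P(supplier A) = 0.15·0.1385 / (0.15·0.1385 + 0.4·0.8615) ≈ 0.0568
After a quality check='flag': P(supplier A) = 0.85·0.0568 / (0.85·0.0568 + 0.6·0.9432) ≈ 0.0787
After a quality check='flag': P(supplier A) = 0.85·0.0787 / (0.85·0.0787 + 0.6·0.9213) ≈ 0.1079
After a trace-element assay='no-match': P(supplier A) = 0.85·0.1079 / (0.85·0.1079 + 0.5·0.8921) ≈ 0.1706
After a quality check='flag': P(supplier A) = 0.85·0.1706 / (0.85·0.1706 + 0.6·0.8294) ≈ 0.2256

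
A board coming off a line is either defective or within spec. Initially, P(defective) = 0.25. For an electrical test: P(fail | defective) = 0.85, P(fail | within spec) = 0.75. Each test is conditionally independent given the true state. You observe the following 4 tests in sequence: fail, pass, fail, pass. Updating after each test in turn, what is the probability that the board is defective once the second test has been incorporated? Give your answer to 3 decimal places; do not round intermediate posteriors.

After 'fail': P(defective) = 0.85·0.2500 / (0.85·0.2500 + 0.75·0.7500) ≈ 0.2742
After 'pass': P(defective) = 0.15·0.2742 / (0.15·0.2742 + 0.25·0.7258) ≈ 0.1848

0.185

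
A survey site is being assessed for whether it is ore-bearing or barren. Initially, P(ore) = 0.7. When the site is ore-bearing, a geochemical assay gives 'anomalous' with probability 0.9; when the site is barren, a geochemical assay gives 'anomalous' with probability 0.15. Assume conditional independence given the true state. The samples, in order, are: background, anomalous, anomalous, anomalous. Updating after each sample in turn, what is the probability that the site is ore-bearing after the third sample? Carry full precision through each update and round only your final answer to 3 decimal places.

0.908

After 'background': P(ore) = 0.1·0.7000 / (0.1·0.7000 + 0.85·0.3000) ≈ 0.2154
After 'anomalous': P(ore) = 0.9·0.2154 / (0.9·0.2154 + 0.15·0.7846) ≈ 0.6222
After 'anomalous': P(ore) = 0.9·0.6222 / (0.9·0.6222 + 0.15·0.3778) ≈ 0.9081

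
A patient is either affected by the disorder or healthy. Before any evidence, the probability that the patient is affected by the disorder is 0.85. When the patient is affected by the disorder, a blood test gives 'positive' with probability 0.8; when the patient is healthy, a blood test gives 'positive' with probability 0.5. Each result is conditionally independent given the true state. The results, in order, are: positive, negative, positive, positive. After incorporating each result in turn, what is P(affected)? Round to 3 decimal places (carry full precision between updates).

Apply Bayes' rule sequentially, carrying P(affected) forward.
After 'positive': P(affected) = 0.8·0.8500 / (0.8·0.8500 + 0.5·0.1500) ≈ 0.9007
After 'negative': P(affected) = 0.2·0.9007 / (0.2·0.9007 + 0.5·0.0993) ≈ 0.7839
After 'positive': P(affected) = 0.8·0.7839 / (0.8·0.7839 + 0.5·0.2161) ≈ 0.8530
After 'positive': P(affected) = 0.8·0.8530 / (0.8·0.8530 + 0.5·0.1470) ≈ 0.9028

0.903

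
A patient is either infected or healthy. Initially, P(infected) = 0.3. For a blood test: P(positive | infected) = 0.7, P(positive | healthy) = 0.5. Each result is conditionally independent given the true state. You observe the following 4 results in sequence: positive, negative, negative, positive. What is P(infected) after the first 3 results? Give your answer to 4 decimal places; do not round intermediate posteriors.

0.1776

Each posterior becomes the prior for the next update.
After 'positive': P(infected) = 0.7·0.3000 / (0.7·0.3000 + 0.5·0.7000) ≈ 0.3750
After 'negative': P(infected) = 0.3·0.3750 / (0.3·0.3750 + 0.5·0.6250) ≈ 0.2647
After 'negative': P(infected) = 0.3·0.2647 / (0.3·0.2647 + 0.5·0.7353) ≈ 0.1776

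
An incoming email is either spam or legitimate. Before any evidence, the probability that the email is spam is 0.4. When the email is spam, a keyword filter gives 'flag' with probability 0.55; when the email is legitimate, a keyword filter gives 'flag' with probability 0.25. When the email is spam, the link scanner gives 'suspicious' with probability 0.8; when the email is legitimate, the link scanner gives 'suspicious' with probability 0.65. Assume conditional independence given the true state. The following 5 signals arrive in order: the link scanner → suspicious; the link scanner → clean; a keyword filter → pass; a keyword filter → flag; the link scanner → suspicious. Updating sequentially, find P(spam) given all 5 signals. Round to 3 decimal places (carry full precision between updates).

0.432

After the link scanner='suspicious': P(spam) = 0.8·0.4000 / (0.8·0.4000 + 0.65·0.6000) ≈ 0.4507
After the link scanner='clean': P(spam) = 0.2·0.4507 / (0.2·0.4507 + 0.35·0.5493) ≈ 0.3192
After a keyword filter='pass': P(spam) = 0.45·0.3192 / (0.45·0.3192 + 0.75·0.6808) ≈ 0.2196
After a keyword filter='flag': P(spam) = 0.55·0.2196 / (0.55·0.2196 + 0.25·0.7804) ≈ 0.3823
After the link scanner='suspicious': P(spam) = 0.8·0.3823 / (0.8·0.3823 + 0.65·0.6177) ≈ 0.4324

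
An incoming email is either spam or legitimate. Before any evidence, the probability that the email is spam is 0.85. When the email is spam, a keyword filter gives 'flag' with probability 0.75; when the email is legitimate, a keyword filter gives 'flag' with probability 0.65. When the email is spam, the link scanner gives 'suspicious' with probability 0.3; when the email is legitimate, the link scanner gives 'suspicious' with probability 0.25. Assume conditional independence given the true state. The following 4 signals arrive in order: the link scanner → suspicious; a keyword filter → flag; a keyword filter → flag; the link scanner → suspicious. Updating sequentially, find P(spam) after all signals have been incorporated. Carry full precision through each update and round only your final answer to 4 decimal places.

Apply Bayes' rule sequentially, carrying P(spam) forward.
After the link scanner='suspicious': P(spam) = 0.3·0.8500 / (0.3·0.8500 + 0.25·0.1500) ≈ 0.8718
After a keyword filter='flag': P(spam) = 0.75·0.8718 / (0.75·0.8718 + 0.65·0.1282) ≈ 0.8870
After a keyword filter='flag': P(spam) = 0.75·0.8870 / (0.75·0.8870 + 0.65·0.1130) ≈ 0.9005
After the link scanner='suspicious': P(spam) = 0.3·0.9005 / (0.3·0.9005 + 0.25·0.0995) ≈ 0.9157

0.9157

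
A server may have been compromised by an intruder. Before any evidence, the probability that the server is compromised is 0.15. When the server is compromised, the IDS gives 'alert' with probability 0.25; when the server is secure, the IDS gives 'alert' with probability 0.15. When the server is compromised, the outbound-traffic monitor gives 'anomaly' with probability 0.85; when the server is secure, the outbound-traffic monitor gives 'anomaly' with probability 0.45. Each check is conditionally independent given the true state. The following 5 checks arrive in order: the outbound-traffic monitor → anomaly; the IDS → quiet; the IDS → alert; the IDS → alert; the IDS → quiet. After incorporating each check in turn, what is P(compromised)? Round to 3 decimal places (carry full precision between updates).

After the outbound-traffic monitor='anomaly': P(compromised) = 0.85·0.1500 / (0.85·0.1500 + 0.45·0.8500) ≈ 0.2500
After the IDS='quiet': P(compromised) = 0.75·0.2500 / (0.75·0.2500 + 0.85·0.7500) ≈ 0.2273
After the IDS='alert': P(compromised) = 0.25·0.2273 / (0.25·0.2273 + 0.15·0.7727) ≈ 0.3289
After the IDS='alert': P(compromised) = 0.25·0.3289 / (0.25·0.3289 + 0.15·0.6711) ≈ 0.4496
After the IDS='quiet': P(compromised) = 0.75·0.4496 / (0.75·0.4496 + 0.85·0.5504) ≈ 0.4189

0.419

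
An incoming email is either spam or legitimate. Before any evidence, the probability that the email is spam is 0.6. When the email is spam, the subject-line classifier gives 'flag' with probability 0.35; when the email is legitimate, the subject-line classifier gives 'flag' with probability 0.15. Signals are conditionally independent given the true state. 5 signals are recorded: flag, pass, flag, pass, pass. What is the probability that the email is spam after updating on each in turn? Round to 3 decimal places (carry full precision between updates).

0.785

After 'flag': P(spam) = 0.35·0.6000 / (0.35·0.6000 + 0.15·0.4000) ≈ 0.7778
After 'pass': P(spam) = 0.65·0.7778 / (0.65·0.7778 + 0.85·0.2222) ≈ 0.7280
After 'flag': P(spam) = 0.35·0.7280 / (0.35·0.7280 + 0.15·0.2720) ≈ 0.8620
After 'pass': P(spam) = 0.65·0.8620 / (0.65·0.8620 + 0.85·0.1380) ≈ 0.8269
After 'pass': P(spam) = 0.65·0.8269 / (0.65·0.8269 + 0.85·0.1731) ≈ 0.7850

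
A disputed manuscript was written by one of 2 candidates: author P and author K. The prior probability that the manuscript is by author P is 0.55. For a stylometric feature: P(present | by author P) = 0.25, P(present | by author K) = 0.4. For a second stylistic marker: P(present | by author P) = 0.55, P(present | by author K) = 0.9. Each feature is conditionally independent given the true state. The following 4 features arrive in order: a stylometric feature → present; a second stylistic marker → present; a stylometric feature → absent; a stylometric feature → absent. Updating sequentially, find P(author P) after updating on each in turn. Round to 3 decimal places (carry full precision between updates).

0.422

Each posterior becomes the prior for the next update.
After a stylometric feature='present': P(author P) = 0.25·0.5500 / (0.25·0.5500 + 0.4·0.4500) ≈ 0.4331
After a second stylistic marker='present': P(author P) = 0.55·0.4331 / (0.55·0.4331 + 0.9·0.5669) ≈ 0.3183
After a stylometric feature='absent': P(author P) = 0.75·0.3183 / (0.75·0.3183 + 0.6·0.6817) ≈ 0.3685
After a stylometric feature='absent': P(author P) = 0.75·0.3685 / (0.75·0.3685 + 0.6·0.6315) ≈ 0.4218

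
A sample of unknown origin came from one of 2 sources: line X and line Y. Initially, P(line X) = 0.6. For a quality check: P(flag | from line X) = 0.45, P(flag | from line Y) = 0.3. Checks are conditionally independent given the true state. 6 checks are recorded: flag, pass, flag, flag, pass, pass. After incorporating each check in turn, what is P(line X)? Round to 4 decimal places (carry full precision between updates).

0.7106

After 'flag': P(line X) = 0.45·0.6000 / (0.45·0.6000 + 0.3·0.4000) ≈ 0.6923
After 'pass': P(line X) = 0.55·0.6923 / (0.55·0.6923 + 0.7·0.3077) ≈ 0.6387
After 'flag': P(line X) = 0.45·0.6387 / (0.45·0.6387 + 0.3·0.3613) ≈ 0.7262
After 'flag': P(line X) = 0.45·0.7262 / (0.45·0.7262 + 0.3·0.2738) ≈ 0.7991
After 'pass': P(line X) = 0.55·0.7991 / (0.55·0.7991 + 0.7·0.2009) ≈ 0.7576
After 'pass': P(line X) = 0.55·0.7576 / (0.55·0.7576 + 0.7·0.2424) ≈ 0.7106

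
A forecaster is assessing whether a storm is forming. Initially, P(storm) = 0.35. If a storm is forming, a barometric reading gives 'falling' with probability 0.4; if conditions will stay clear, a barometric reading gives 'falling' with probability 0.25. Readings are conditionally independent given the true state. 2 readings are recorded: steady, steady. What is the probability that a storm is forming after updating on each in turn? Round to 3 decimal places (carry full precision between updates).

0.256

After 'steady': P(storm) = 0.6·0.3500 / (0.6·0.3500 + 0.75·0.6500) ≈ 0.3011
After 'steady': P(storm) = 0.6·0.3011 / (0.6·0.3011 + 0.75·0.6989) ≈ 0.2563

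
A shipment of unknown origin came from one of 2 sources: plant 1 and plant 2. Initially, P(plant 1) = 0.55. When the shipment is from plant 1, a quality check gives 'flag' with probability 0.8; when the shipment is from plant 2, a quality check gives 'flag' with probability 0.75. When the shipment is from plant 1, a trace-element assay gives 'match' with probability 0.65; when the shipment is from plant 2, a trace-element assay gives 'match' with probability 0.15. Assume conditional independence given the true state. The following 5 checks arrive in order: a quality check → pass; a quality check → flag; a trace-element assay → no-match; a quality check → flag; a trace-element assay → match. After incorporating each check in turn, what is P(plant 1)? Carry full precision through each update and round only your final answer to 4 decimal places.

After a quality check='pass': P(plant 1) = 0.2·0.5500 / (0.2·0.5500 + 0.25·0.4500) ≈ 0.4944
After a quality check='flag': P(plant 1) = 0.8·0.4944 / (0.8·0.4944 + 0.75·0.5056) ≈ 0.5105
After a trace-element assay='no-match': P(plant 1) = 0.35·0.5105 / (0.35·0.5105 + 0.85·0.4895) ≈ 0.3004
After a quality check='flag': P(plant 1) = 0.8·0.3004 / (0.8·0.3004 + 0.75·0.6996) ≈ 0.3142
After a trace-element assay='match': P(plant 1) = 0.65·0.3142 / (0.65·0.3142 + 0.15·0.6858) ≈ 0.6650

0.6650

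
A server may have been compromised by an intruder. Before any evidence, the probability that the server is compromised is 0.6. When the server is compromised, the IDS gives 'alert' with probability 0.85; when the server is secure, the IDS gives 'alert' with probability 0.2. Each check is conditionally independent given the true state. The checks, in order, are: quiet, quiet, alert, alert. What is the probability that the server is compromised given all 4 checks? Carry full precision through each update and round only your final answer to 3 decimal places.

After 'quiet': P(compromised) = 0.15·0.6000 / (0.15·0.6000 + 0.8·0.4000) ≈ 0.2195
After 'quiet': P(compromised) = 0.15·0.2195 / (0.15·0.2195 + 0.8·0.7805) ≈ 0.0501
After 'alert': P(compromised) = 0.85·0.0501 / (0.85·0.0501 + 0.2·0.9499) ≈ 0.1831
After 'alert': P(compromised) = 0.85·0.1831 / (0.85·0.1831 + 0.2·0.8169) ≈ 0.4878

0.488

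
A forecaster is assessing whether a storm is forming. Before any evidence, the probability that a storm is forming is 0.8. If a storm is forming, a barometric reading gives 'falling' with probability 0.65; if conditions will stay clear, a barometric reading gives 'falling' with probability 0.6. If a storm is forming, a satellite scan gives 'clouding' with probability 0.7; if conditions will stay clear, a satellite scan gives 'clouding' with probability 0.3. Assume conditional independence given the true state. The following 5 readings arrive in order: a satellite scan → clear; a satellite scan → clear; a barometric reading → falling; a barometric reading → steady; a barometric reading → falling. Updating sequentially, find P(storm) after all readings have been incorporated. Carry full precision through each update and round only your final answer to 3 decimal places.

After a satellite scan='clear': P(storm) = 0.3·0.8000 / (0.3·0.8000 + 0.7·0.2000) ≈ 0.6316
After a satellite scan='clear': P(storm) = 0.3·0.6316 / (0.3·0.6316 + 0.7·0.3684) ≈ 0.4235
After a barometric reading='falling': P(storm) = 0.65·0.4235 / (0.65·0.4235 + 0.6·0.5765) ≈ 0.4432
After a barometric reading='steady': P(storm) = 0.35·0.4432 / (0.35·0.4432 + 0.4·0.5568) ≈ 0.4105
After a barometric reading='falling': P(storm) = 0.65·0.4105 / (0.65·0.4105 + 0.6·0.5895) ≈ 0.4300

0.430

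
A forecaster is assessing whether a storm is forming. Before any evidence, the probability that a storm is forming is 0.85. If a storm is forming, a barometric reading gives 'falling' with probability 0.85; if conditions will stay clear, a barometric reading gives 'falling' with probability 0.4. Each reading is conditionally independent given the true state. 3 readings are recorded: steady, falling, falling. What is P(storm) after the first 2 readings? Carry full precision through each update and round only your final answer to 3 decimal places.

0.751

Apply Bayes' rule sequentially, carrying P(storm) forward.
After 'steady': P(storm) = 0.15·0.8500 / (0.15·0.8500 + 0.6·0.1500) ≈ 0.5862
After 'falling': P(storm) = 0.85·0.5862 / (0.85·0.5862 + 0.4·0.4138) ≈ 0.7506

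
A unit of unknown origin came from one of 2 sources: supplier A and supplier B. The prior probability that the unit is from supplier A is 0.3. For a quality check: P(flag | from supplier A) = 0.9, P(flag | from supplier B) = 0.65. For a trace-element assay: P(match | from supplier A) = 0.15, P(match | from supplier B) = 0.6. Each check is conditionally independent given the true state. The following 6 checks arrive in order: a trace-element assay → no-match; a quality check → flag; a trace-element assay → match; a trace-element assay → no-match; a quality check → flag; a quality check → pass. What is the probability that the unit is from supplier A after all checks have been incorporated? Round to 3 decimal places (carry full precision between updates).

After a trace-element assay='no-match': P(supplier A) = 0.85·0.3000 / (0.85·0.3000 + 0.4·0.7000) ≈ 0.4766
After a quality check='flag': P(supplier A) = 0.9·0.4766 / (0.9·0.4766 + 0.65·0.5234) ≈ 0.5577
After a trace-element assay='match': P(supplier A) = 0.15·0.5577 / (0.15·0.5577 + 0.6·0.4423) ≈ 0.2397
After a trace-element assay='no-match': P(supplier A) = 0.85·0.2397 / (0.85·0.2397 + 0.4·0.7603) ≈ 0.4012
After a quality check='flag': P(supplier A) = 0.9·0.4012 / (0.9·0.4012 + 0.65·0.5988) ≈ 0.4812
After a quality check='pass': P(supplier A) = 0.1·0.4812 / (0.1·0.4812 + 0.35·0.5188) ≈ 0.2095

0.209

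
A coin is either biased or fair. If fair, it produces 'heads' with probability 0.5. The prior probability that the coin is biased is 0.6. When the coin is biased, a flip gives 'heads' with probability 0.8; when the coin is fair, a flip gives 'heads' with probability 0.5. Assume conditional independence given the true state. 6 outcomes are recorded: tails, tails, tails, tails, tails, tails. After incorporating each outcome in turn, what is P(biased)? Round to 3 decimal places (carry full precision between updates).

0.006

Apply Bayes' rule sequentially, carrying P(biased) forward.
After 'tails': P(biased) = 0.2·0.6000 / (0.2·0.6000 + 0.5·0.4000) ≈ 0.3750
After 'tails': P(biased) = 0.2·0.3750 / (0.2·0.3750 + 0.5·0.6250) ≈ 0.1935
After 'tails': P(biased) = 0.2·0.1935 / (0.2·0.1935 + 0.5·0.8065) ≈ 0.0876
After 'tails': P(biased) = 0.2·0.0876 / (0.2·0.0876 + 0.5·0.9124) ≈ 0.0370
After 'tails': P(biased) = 0.2·0.0370 / (0.2·0.0370 + 0.5·0.9630) ≈ 0.0151
After 'tails': P(biased) = 0.2·0.0151 / (0.2·0.0151 + 0.5·0.9849) ≈ 0.0061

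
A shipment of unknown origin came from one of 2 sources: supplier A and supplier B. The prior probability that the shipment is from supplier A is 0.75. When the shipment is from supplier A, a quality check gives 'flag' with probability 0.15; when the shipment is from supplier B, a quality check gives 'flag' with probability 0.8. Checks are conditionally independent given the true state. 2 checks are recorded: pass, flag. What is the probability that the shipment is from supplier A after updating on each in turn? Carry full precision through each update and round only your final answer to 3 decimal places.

0.705

After 'pass': P(supplier A) = 0.85·0.7500 / (0.85·0.7500 + 0.2·0.2500) ≈ 0.9273
After 'flag': P(supplier A) = 0.15·0.9273 / (0.15·0.9273 + 0.8·0.0727) ≈ 0.7051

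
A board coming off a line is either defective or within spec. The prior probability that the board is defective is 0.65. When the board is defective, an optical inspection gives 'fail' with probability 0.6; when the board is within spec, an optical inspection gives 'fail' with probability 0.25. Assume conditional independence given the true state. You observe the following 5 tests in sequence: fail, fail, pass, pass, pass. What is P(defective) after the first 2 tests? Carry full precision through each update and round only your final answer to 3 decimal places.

0.915

After 'fail': P(defective) = 0.6·0.6500 / (0.6·0.6500 + 0.25·0.3500) ≈ 0.8168
After 'fail': P(defective) = 0.6·0.8168 / (0.6·0.8168 + 0.25·0.1832) ≈ 0.9145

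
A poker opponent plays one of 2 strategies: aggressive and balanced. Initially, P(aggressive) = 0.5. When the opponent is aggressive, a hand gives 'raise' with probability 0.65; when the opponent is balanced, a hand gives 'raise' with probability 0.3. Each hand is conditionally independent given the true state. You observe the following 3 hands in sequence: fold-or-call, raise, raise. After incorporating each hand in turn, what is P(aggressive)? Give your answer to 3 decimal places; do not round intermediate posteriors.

0.701

After 'fold-or-call': P(aggressive) = 0.35·0.5000 / (0.35·0.5000 + 0.7·0.5000) ≈ 0.3333
After 'raise': P(aggressive) = 0.65·0.3333 / (0.65·0.3333 + 0.3·0.6667) ≈ 0.5200
After 'raise': P(aggressive) = 0.65·0.5200 / (0.65·0.5200 + 0.3·0.4800) ≈ 0.7012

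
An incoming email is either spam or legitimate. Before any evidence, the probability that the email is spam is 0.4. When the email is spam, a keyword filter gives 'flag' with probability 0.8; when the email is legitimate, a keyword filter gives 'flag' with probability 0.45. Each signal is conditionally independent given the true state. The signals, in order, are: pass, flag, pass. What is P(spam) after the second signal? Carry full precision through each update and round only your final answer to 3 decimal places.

0.301

After 'pass': P(spam) = 0.2·0.4000 / (0.2·0.4000 + 0.55·0.6000) ≈ 0.1951
After 'flag': P(spam) = 0.8·0.1951 / (0.8·0.1951 + 0.45·0.8049) ≈ 0.3012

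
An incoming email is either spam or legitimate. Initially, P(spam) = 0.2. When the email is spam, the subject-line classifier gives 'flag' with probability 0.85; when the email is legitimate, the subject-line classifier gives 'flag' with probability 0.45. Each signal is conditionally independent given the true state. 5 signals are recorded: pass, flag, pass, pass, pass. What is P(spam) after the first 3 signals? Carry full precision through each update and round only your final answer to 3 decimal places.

After 'pass': P(spam) = 0.15·0.2000 / (0.15·0.2000 + 0.55·0.8000) ≈ 0.0638
After 'flag': P(spam) = 0.85·0.0638 / (0.85·0.0638 + 0.45·0.9362) ≈ 0.1141
After 'pass': P(spam) = 0.15·0.1141 / (0.15·0.1141 + 0.55·0.8859) ≈ 0.0339

0.034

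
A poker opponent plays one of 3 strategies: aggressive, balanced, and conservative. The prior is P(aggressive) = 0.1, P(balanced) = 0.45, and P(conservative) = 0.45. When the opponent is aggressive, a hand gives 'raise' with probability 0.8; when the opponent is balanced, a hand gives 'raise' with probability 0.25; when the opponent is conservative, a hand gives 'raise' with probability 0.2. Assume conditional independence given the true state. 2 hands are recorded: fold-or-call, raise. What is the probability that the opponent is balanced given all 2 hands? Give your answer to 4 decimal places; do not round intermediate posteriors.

0.4895

After 'fold-or-call': normaliser = 0.2·0.1000 + 0.75·0.4500 + 0.8·0.4500; P(aggressive) ≈ 0.0279, P(balanced) ≈ 0.4704, P(conservative) ≈ 0.5017
After 'raise': normaliser = 0.8·0.0279 + 0.25·0.4704 + 0.2·0.5017; P(aggressive) ≈ 0.0928, P(balanced) ≈ 0.4895, P(conservative) ≈ 0.4177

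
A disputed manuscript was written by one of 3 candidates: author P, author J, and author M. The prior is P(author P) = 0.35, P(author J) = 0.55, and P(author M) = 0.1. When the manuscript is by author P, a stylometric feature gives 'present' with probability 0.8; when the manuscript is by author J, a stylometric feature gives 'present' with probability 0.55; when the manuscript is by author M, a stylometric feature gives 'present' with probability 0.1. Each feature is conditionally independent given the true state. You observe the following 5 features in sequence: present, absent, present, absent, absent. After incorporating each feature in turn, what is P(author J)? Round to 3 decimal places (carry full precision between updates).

After 'present': normaliser = 0.8·0.3500 + 0.55·0.5500 + 0.1·0.1000; P(author P) ≈ 0.4726, P(author J) ≈ 0.5105, P(author M) ≈ 0.0169
After 'absent': normaliser = 0.2·0.4726 + 0.45·0.5105 + 0.9·0.0169; P(author P) ≈ 0.2784, P(author J) ≈ 0.6768, P(author M) ≈ 0.0447
After 'present': normaliser = 0.8·0.2784 + 0.55·0.6768 + 0.1·0.0447; P(author P) ≈ 0.3716, P(author J) ≈ 0.6210, P(author M) ≈ 0.0075
After 'absent': normaliser = 0.2·0.3716 + 0.45·0.6210 + 0.9·0.0075; P(author P) ≈ 0.2062, P(author J) ≈ 0.7752, P(author M) ≈ 0.0186
After 'absent': normaliser = 0.2·0.2062 + 0.45·0.7752 + 0.9·0.0186; P(author P) ≈ 0.1013, P(author J) ≈ 0.8574, P(author M) ≈ 0.0412

0.857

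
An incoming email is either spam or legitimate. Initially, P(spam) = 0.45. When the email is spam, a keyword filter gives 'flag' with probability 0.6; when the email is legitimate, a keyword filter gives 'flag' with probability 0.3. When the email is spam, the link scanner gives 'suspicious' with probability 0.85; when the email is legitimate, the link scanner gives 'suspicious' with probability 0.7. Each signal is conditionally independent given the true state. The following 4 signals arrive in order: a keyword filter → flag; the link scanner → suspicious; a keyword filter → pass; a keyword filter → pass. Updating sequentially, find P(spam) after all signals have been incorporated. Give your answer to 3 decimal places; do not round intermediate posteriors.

0.394

After a keyword filter='flag': P(spam) = 0.6·0.4500 / (0.6·0.4500 + 0.3·0.5500) ≈ 0.6207
After the link scanner='suspicious': P(spam) = 0.85·0.6207 / (0.85·0.6207 + 0.7·0.3793) ≈ 0.6652
After a keyword filter='pass': P(spam) = 0.4·0.6652 / (0.4·0.6652 + 0.7·0.3348) ≈ 0.5317
After a keyword filter='pass': P(spam) = 0.4·0.5317 / (0.4·0.5317 + 0.7·0.4683) ≈ 0.3935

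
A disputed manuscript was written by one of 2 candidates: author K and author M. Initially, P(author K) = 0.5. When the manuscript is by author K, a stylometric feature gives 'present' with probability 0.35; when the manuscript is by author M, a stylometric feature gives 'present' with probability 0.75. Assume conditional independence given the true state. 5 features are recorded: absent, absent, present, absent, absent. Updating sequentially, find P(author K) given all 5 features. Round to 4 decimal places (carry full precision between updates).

0.9552

After 'absent': P(author K) = 0.65·0.5000 / (0.65·0.5000 + 0.25·0.5000) ≈ 0.7222
After 'absent': P(author K) = 0.65·0.7222 / (0.65·0.7222 + 0.25·0.2778) ≈ 0.8711
After 'present': P(author K) = 0.35·0.8711 / (0.35·0.8711 + 0.75·0.1289) ≈ 0.7593
After 'absent': P(author K) = 0.65·0.7593 / (0.65·0.7593 + 0.25·0.2407) ≈ 0.8913
After 'absent': P(author K) = 0.65·0.8913 / (0.65·0.8913 + 0.25·0.1087) ≈ 0.9552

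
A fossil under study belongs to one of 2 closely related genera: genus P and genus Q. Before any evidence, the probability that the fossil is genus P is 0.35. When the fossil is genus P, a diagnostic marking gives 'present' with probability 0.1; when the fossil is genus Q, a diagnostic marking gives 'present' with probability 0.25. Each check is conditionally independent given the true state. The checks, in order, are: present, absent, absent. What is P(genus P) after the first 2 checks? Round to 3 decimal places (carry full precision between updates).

After 'present': P(genus P) = 0.1·0.3500 / (0.1·0.3500 + 0.25·0.6500) ≈ 0.1772
After 'absent': P(genus P) = 0.9·0.1772 / (0.9·0.1772 + 0.75·0.8228) ≈ 0.2054

0.205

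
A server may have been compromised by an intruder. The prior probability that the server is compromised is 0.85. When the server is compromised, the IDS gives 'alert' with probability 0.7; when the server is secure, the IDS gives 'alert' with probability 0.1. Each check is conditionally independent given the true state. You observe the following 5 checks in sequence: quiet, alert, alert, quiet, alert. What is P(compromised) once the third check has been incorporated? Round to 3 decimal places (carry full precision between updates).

0.989

After 'quiet': P(compromised) = 0.3·0.8500 / (0.3·0.8500 + 0.9·0.1500) ≈ 0.6538
After 'alert': P(compromised) = 0.7·0.6538 / (0.7·0.6538 + 0.1·0.3462) ≈ 0.9297
After 'alert': P(compromised) = 0.7·0.9297 / (0.7·0.9297 + 0.1·0.0703) ≈ 0.9893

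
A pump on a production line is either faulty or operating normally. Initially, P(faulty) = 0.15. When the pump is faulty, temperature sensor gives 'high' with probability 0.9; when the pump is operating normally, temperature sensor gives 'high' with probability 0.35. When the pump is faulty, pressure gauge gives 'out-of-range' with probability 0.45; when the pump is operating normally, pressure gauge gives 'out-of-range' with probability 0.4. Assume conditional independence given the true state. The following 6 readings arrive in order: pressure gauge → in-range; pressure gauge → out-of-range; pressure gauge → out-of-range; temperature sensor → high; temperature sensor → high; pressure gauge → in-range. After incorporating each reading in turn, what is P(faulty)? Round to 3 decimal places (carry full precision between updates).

After pressure gauge='in-range': P(faulty) = 0.55·0.1500 / (0.55·0.1500 + 0.6·0.8500) ≈ 0.1392
After pressure gauge='out-of-range': P(faulty) = 0.45·0.1392 / (0.45·0.1392 + 0.4·0.8608) ≈ 0.1540
After pressure gauge='out-of-range': P(faulty) = 0.45·0.1540 / (0.45·0.1540 + 0.4·0.8460) ≈ 0.1699
After temperature sensor='high': P(faulty) = 0.9·0.1699 / (0.9·0.1699 + 0.35·0.8301) ≈ 0.3449
After temperature sensor='high': P(faulty) = 0.9·0.3449 / (0.9·0.3449 + 0.35·0.6551) ≈ 0.5751
After pressure gauge='in-range': P(faulty) = 0.55·0.5751 / (0.55·0.5751 + 0.6·0.4249) ≈ 0.5538

0.554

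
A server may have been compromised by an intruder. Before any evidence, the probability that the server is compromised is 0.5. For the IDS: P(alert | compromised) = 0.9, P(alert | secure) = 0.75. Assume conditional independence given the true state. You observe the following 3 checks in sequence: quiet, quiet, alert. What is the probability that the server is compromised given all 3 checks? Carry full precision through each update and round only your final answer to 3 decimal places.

0.161

After 'quiet': P(compromised) = 0.1·0.5000 / (0.1·0.5000 + 0.25·0.5000) ≈ 0.2857
After 'quiet': P(compromised) = 0.1·0.2857 / (0.1·0.2857 + 0.25·0.7143) ≈ 0.1379
After 'alert': P(compromised) = 0.9·0.1379 / (0.9·0.1379 + 0.75·0.8621) ≈ 0.1611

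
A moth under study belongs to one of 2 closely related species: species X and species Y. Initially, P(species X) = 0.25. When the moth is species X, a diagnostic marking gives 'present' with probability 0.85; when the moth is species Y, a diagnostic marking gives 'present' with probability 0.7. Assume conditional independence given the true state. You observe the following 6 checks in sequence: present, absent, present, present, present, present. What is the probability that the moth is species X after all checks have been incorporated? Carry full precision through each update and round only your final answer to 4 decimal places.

After 'present': P(species X) = 0.85·0.2500 / (0.85·0.2500 + 0.7·0.7500) ≈ 0.2881
After 'absent': P(species X) = 0.15·0.2881 / (0.15·0.2881 + 0.3·0.7119) ≈ 0.1683
After 'present': P(species X) = 0.85·0.1683 / (0.85·0.1683 + 0.7·0.8317) ≈ 0.1973
After 'present': P(species X) = 0.85·0.1973 / (0.85·0.1973 + 0.7·0.8027) ≈ 0.2298
After 'present': P(species X) = 0.85·0.2298 / (0.85·0.2298 + 0.7·0.7702) ≈ 0.2660
After 'present': P(species X) = 0.85·0.2660 / (0.85·0.2660 + 0.7·0.7340) ≈ 0.3056

0.3056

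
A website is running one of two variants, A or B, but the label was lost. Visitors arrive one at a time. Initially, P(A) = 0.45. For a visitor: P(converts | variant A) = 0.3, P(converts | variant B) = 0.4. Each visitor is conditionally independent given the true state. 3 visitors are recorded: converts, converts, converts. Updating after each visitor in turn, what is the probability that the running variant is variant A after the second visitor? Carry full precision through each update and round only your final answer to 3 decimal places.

0.315

After 'converts': P(A) = 0.3·0.4500 / (0.3·0.4500 + 0.4·0.5500) ≈ 0.3803
After 'converts': P(A) = 0.3·0.3803 / (0.3·0.3803 + 0.4·0.6197) ≈ 0.3152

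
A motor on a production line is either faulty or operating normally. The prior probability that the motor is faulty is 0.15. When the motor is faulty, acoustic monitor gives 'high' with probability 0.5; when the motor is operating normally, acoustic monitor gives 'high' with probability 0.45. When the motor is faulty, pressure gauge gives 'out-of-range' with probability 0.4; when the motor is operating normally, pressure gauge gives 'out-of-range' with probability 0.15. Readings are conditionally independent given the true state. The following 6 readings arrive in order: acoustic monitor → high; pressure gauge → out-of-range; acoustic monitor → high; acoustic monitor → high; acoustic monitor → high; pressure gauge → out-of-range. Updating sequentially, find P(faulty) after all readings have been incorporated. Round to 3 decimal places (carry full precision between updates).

0.657

Apply Bayes' rule sequentially, carrying P(faulty) forward.
After acoustic monitor='high': P(faulty) = 0.5·0.1500 / (0.5·0.1500 + 0.45·0.8500) ≈ 0.1639
After pressure gauge='out-of-range': P(faulty) = 0.4·0.1639 / (0.4·0.1639 + 0.15·0.8361) ≈ 0.3433
After acoustic monitor='high': P(faulty) = 0.5·0.3433 / (0.5·0.3433 + 0.45·0.6567) ≈ 0.3675
After acoustic monitor='high': P(faulty) = 0.5·0.3675 / (0.5·0.3675 + 0.45·0.6325) ≈ 0.3923
After acoustic monitor='high': P(faulty) = 0.5·0.3923 / (0.5·0.3923 + 0.45·0.6077) ≈ 0.4177
After pressure gauge='out-of-range': P(faulty) = 0.4·0.4177 / (0.4·0.4177 + 0.15·0.5823) ≈ 0.6567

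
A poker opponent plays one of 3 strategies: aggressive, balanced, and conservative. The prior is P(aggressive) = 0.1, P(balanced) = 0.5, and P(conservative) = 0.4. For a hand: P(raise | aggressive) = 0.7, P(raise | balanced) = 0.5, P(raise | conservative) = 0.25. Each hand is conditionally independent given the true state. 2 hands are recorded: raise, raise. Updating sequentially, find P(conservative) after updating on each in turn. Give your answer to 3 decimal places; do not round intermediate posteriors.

0.126

After 'raise': normaliser = 0.7·0.1000 + 0.5·0.5000 + 0.25·0.4000; P(aggressive) ≈ 0.1667, P(balanced) ≈ 0.5952, P(conservative) ≈ 0.2381
After 'raise': normaliser = 0.7·0.1667 + 0.5·0.5952 + 0.25·0.2381; P(aggressive) ≈ 0.2462, P(balanced) ≈ 0.6281, P(conservative) ≈ 0.1256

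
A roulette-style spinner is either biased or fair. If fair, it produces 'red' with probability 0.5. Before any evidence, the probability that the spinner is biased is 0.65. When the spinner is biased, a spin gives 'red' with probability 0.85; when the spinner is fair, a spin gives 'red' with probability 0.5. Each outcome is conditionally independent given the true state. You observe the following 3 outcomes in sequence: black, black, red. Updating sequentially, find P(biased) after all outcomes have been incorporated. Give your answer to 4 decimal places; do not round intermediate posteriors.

0.2213

After 'black': P(biased) = 0.15·0.6500 / (0.15·0.6500 + 0.5·0.3500) ≈ 0.3578
After 'black': P(biased) = 0.15·0.3578 / (0.15·0.3578 + 0.5·0.6422) ≈ 0.1432
After 'red': P(biased) = 0.85·0.1432 / (0.85·0.1432 + 0.5·0.8568) ≈ 0.2213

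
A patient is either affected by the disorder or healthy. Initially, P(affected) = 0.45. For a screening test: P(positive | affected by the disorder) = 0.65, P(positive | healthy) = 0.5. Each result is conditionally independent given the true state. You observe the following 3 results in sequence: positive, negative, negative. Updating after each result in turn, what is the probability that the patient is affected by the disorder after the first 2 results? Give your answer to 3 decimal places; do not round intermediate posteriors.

0.427

After 'positive': P(affected) = 0.65·0.4500 / (0.65·0.4500 + 0.5·0.5500) ≈ 0.5154
After 'negative': P(affected) = 0.35·0.5154 / (0.35·0.5154 + 0.5·0.4846) ≈ 0.4268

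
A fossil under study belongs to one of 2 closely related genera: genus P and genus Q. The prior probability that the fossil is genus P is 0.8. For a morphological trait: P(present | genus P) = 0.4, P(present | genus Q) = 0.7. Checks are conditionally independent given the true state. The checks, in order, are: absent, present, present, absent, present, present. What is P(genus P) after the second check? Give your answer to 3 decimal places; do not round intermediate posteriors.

After 'absent': P(genus P) = 0.6·0.8000 / (0.6·0.8000 + 0.3·0.2000) ≈ 0.8889
After 'present': P(genus P) = 0.4·0.8889 / (0.4·0.8889 + 0.7·0.1111) ≈ 0.8205

0.821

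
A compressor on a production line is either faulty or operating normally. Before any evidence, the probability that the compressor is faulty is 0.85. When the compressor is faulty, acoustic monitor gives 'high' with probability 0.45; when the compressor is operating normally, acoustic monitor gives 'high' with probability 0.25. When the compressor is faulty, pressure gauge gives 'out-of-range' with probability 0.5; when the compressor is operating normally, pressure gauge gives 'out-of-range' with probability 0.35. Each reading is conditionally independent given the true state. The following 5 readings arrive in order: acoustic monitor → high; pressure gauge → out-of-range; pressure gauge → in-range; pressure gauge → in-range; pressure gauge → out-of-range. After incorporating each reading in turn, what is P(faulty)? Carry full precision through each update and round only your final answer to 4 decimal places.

0.9249

After acoustic monitor='high': P(faulty) = 0.45·0.8500 / (0.45·0.8500 + 0.25·0.1500) ≈ 0.9107
After pressure gauge='out-of-range': P(faulty) = 0.5·0.9107 / (0.5·0.9107 + 0.35·0.0893) ≈ 0.9358
After pressure gauge='in-range': P(faulty) = 0.5·0.9358 / (0.5·0.9358 + 0.65·0.0642) ≈ 0.9181
After pressure gauge='in-range': P(faulty) = 0.5·0.9181 / (0.5·0.9181 + 0.65·0.0819) ≈ 0.8961
After pressure gauge='out-of-range': P(faulty) = 0.5·0.8961 / (0.5·0.8961 + 0.35·0.1039) ≈ 0.9249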